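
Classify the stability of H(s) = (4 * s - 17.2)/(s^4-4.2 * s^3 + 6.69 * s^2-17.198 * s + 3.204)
Denominator: s^4 - 4.2*s^3 + 6.69*s^2 - 17.198*s + 3.204 = (s - 3.6)(s - 0.2)(s^2 - 0.4*s + 4.45). Poles: 0.2, 0.2 + 2.1j, 0.2 - 2.1j, 3.6. Unstable (4 pole(s) in RHP)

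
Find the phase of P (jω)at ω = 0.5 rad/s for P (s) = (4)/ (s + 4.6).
Substitute s = j*0.5: P(j0.5) = 0.859411 - 0.0934143j.
∠P(j0.5) = atan2(Im, Re) = atan2(-0.0934143, 0.859411) = -6.20°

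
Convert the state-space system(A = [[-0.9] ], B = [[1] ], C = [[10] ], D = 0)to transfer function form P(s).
P(s) = C(sI - A)⁻¹B + D.
Characteristic polynomial det(sI - A) = s + 0.9.
Numerator from C·adj(sI-A)·B + D·det(sI-A) = 10.
P(s) = (10)/(s + 0.9)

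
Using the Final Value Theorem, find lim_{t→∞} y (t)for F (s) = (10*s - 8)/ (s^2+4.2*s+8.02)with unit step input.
FVT: lim_{t→∞} y(t) = lim_{s→0} s*Y(s) where Y(s) = F(s)/s.
= lim_{s→0} F(s) = F(0) = num(0)/den(0) = -8/8.02 = -0.9975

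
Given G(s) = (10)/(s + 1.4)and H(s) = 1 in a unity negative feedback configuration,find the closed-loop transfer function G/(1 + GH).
Closed-loop T = G/(1+GH).
Numerator: G_num * H_den = 10.
Denominator: G_den * H_den + G_num * H_num = (s + 1.4) + (10) = s + 11.4.
T(s) = (10)/(s + 11.4)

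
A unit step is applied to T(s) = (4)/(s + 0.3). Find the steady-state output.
FVT: lim_{t→∞} y(t) = lim_{s→0} s*Y(s) where Y(s) = T(s)/s.
= lim_{s→0} T(s) = T(0) = num(0)/den(0) = 4/0.3 = 13.33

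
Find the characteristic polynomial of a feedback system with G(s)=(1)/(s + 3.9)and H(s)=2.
Characteristic poly = G_den * H_den + G_num * H_num = (s + 3.9) + (2) = s + 5.9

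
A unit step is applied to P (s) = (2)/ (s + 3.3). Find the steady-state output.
FVT: lim_{t→∞} y(t) = lim_{s→0} s*Y(s) where Y(s) = P(s)/s.
= lim_{s→0} P(s) = P(0) = num(0)/den(0) = 2/3.3 = 0.6061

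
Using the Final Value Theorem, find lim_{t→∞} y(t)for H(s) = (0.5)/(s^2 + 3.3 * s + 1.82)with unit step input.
FVT: lim_{t→∞} y(t) = lim_{s→0} s*Y(s) where Y(s) = H(s)/s.
= lim_{s→0} H(s) = H(0) = num(0)/den(0) = 0.5/1.82 = 0.2747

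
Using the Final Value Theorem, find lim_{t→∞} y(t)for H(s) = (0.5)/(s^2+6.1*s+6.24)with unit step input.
FVT: lim_{t→∞} y(t) = lim_{s→0} s*Y(s) where Y(s) = H(s)/s.
= lim_{s→0} H(s) = H(0) = num(0)/den(0) = 0.5/6.24 = 0.08013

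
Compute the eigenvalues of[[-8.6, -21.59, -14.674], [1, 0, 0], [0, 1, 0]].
Eigenvalues solve det(λI - A) = 0.
Characteristic polynomial: λ^3 + 8.6*λ^2 + 21.59*λ + 14.674 = 0.
Factor: (λ + 2.9)(λ + 1.1)(λ + 4.6) = 0.
Roots: -1.1, -2.9, -4.6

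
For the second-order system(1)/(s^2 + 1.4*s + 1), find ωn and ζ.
Standard form: ωn²/(s²+2ζωn·s+ωn²).
const=1=ωn² → ωn=1, s coeff=1.4=2ζωn → ζ=0.7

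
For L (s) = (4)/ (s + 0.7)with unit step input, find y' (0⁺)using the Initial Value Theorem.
IVT: y'(0⁺) = lim_{s→∞} s²·Y(s) = lim_{s→∞} s·L(s).
deg(num) = 0, deg(den) = 1, relative degree = 1, so s·L(s) → (leading num)/(leading den) = 4/1 = 4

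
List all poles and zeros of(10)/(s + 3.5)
Set denominator = 0: s + 3.5 = 0 → Poles: -3.5
Numerator is a nonzero constant (10) → Zeros: none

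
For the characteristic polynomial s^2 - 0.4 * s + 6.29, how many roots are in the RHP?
Poles: 0.2 + 2.5j, 0.2 - 2.5j. RHP poles (Re>0): 2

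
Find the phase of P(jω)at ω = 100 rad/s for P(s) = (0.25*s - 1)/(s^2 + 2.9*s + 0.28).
Substitute s = j*100: P(j100) = 0.000172362 - 0.00249507j.
∠P(j100) = atan2(Im, Re) = atan2(-0.00249507, 0.000172362) = -86.05°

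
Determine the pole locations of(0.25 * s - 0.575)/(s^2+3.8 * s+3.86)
Set denominator = 0: s^2 + 3.8*s + 3.86 = 0 → Poles: -1.9 + 0.5j, -1.9 - 0.5j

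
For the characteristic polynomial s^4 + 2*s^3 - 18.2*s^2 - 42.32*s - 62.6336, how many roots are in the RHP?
s^4 + 2*s^3 - 18.2*s^2 - 42.32*s - 62.6336 = (s - 4.6)(s + 4.6)(s^2 + 2*s + 2.96). Poles: -1 + 1.4j, -1 - 1.4j, -4.6, 4.6. RHP poles (Re>0): 1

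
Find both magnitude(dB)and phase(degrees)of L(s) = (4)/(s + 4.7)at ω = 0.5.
Substitute s = j*0.5: L(j0.5) = 0.84154 - 0.0895255j.
|L| = 20*log₁₀(sqrt(Re²+Im²)) = -1.45 dB.
∠L = atan2(Im, Re) = -6.07°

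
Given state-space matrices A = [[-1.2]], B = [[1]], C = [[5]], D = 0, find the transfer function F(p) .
F(p) = C(pI - A)⁻¹B + D.
Characteristic polynomial det(pI - A) = p + 1.2.
Numerator from C·adj(pI-A)·B + D·det(pI-A) = 5.
F(p) = (5)/(p + 1.2)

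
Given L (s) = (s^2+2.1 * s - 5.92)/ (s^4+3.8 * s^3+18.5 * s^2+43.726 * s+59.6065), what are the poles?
Set denominator = 0: s^4 + 3.8*s^3 + 18.5*s^2 + 43.726*s + 59.6065 = (s^2 + 0.4*s + 12.29)(s^2 + 3.4*s + 4.85) = 0 → Poles: -0.2 + 3.5j, -0.2 - 3.5j, -1.7 + 1.4j, -1.7 - 1.4j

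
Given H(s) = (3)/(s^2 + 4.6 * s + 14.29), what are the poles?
Set denominator = 0: s^2 + 4.6*s + 14.29 = 0 → Poles: -2.3 + 3j, -2.3 - 3j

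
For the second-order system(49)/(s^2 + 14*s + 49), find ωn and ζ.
Standard form: ωn²/(s²+2ζωn·s+ωn²).
const=49=ωn² → ωn=7, s coeff=14=2ζωn → ζ=1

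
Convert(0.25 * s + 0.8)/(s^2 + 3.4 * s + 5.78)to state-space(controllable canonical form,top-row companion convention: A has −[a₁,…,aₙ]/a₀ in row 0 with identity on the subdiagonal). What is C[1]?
Reachable canonical form: C = numerator coefficients (right-aligned, zero-padded to length n).
num = 0.25*s + 0.8, C = [[0.25, 0.8]].
C[1] = 0.8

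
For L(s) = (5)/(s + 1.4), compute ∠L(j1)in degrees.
Substitute s = j*1: L(j1) = 2.36486 - 1.68919j.
∠L(j1) = atan2(Im, Re) = atan2(-1.68919, 2.36486) = -35.54°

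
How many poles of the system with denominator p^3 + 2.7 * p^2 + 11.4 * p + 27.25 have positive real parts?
p^3 + 2.7*p^2 + 11.4*p + 27.25 = (p + 2.5)(p^2 + 0.2*p + 10.9). Poles: -0.1 + 3.3j, -0.1 - 3.3j, -2.5. RHP poles (Re>0): 0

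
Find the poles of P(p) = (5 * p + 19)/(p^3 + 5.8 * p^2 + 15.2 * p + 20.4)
Set denominator = 0: p^3 + 5.8*p^2 + 15.2*p + 20.4 = (p + 3)(p^2 + 2.8*p + 6.8) = 0 → Poles: -1.4 + 2.2j, -1.4 - 2.2j, -3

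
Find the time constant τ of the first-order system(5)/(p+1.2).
First-order system: τ = -1/pole. Pole = -1.2. τ = -1/(-1.2) = 0.8333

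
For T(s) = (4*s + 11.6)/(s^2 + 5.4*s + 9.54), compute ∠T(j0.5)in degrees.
Substitute s = j*0.5: T(j0.5) = 1.20909 - 0.13612j.
∠T(j0.5) = atan2(Im, Re) = atan2(-0.13612, 1.20909) = -6.42°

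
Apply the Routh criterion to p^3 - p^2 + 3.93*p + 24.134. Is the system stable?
Routh array:
p^3: [1, 3.93]; p^2: [-1, 24.134]; p^1: [28.064]; p^0: [24.134]
First column: [1, -1, 28.064, 24.134]. Sign changes = 2.
No, unstable (2 RHP root(s))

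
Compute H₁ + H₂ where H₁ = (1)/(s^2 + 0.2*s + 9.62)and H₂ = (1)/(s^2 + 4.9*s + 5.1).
Parallel: H = H₁ + H₂ = (n₁·d₂ + n₂·d₁)/(d₁·d₂).
n₁·d₂ = s^2 + 4.9*s + 5.1. n₂·d₁ = s^2 + 0.2*s + 9.62. Sum = 2*s^2 + 5.1*s + 14.72. d₁·d₂ = s^4 + 5.1*s^3 + 15.7*s^2 + 48.158*s + 49.062.
H(s) = (2*s^2 + 5.1*s + 14.72)/(s^4 + 5.1*s^3 + 15.7*s^2 + 48.158*s + 49.062)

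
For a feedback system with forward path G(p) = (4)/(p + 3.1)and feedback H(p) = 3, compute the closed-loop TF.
Closed-loop T = G/(1+GH).
Numerator: G_num * H_den = 4.
Denominator: G_den * H_den + G_num * H_num = (p + 3.1) + (12) = p + 15.1.
T(p) = (4)/(p + 15.1)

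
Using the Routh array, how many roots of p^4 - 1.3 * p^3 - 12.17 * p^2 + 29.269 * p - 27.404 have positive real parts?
Routh array:
p^4: [1, -12.17, -27.404]; p^3: [-1.3, 29.269]; p^2: [10.3446, -27.404]; p^1: [25.8252]; p^0: [-27.404]
First column: [1, -1.3, 10.3446, 25.8252, -27.404]. Sign changes = RHP roots = 3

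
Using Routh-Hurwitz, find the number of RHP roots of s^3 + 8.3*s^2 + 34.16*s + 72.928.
Routh array:
s^3: [1, 34.16]; s^2: [8.3, 72.928]; s^1: [25.3735]; s^0: [72.928]
First column: [1, 8.3, 25.3735, 72.928]. Sign changes = RHP roots = 0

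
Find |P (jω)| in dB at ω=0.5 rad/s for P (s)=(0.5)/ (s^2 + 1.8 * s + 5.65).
Substitute s = j*0.5: P(j0.5) = 0.0900901 - 0.015015j.
|P(j0.5)| = sqrt(Re² + Im²) = 0.09133.
20*log₁₀(0.09133) = -20.79 dB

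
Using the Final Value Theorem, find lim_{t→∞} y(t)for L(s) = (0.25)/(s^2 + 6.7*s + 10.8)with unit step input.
FVT: lim_{t→∞} y(t) = lim_{s→0} s*Y(s) where Y(s) = L(s)/s.
= lim_{s→0} L(s) = L(0) = num(0)/den(0) = 0.25/10.8 = 0.02315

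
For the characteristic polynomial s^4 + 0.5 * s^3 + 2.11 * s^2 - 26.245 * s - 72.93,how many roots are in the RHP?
s^4 + 0.5*s^3 + 2.11*s^2 - 26.245*s - 72.93 = (s - 3.3)(s + 2)(s^2 + 1.8*s + 11.05). Poles: -0.9 + 3.2j, -0.9 - 3.2j, -2, 3.3. RHP poles (Re>0): 1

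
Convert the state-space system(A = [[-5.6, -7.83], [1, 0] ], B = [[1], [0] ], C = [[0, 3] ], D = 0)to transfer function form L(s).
L(s) = C(sI - A)⁻¹B + D.
Characteristic polynomial det(sI - A) = s^2 + 5.6*s + 7.83.
Numerator from C·adj(sI-A)·B + D·det(sI-A) = 3.
L(s) = (3)/(s^2 + 5.6*s + 7.83)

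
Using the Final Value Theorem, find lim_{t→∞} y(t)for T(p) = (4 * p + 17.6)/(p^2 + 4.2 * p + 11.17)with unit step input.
FVT: lim_{t→∞} y(t) = lim_{p→0} p*Y(p) where Y(p) = T(p)/p.
= lim_{p→0} T(p) = T(0) = num(0)/den(0) = 17.6/11.17 = 1.576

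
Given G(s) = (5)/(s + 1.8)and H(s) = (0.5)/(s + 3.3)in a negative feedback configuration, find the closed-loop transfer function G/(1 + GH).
Closed-loop T = G/(1+GH).
Numerator: G_num * H_den = 5*s + 16.5.
Denominator: G_den * H_den + G_num * H_num = (s^2 + 5.1*s + 5.94) + (2.5) = s^2 + 5.1*s + 8.44.
T(s) = (5*s + 16.5)/(s^2 + 5.1*s + 8.44)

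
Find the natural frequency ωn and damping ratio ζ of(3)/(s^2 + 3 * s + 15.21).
Underdamped: complex pole -1.5 + 3.6j. ωn = |pole| = 3.9, ζ = -Re(pole)/ωn = 0.3846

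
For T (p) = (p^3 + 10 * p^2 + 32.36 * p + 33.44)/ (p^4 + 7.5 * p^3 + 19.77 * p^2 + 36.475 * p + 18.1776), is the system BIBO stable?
Denominator: p^4 + 7.5*p^3 + 19.77*p^2 + 36.475*p + 18.1776 = (p + 0.7)(p + 4.8)(p^2 + 2*p + 5.41). Poles: -0.7, -1 + 2.1j, -1 - 2.1j, -4.8. All Re(p)<0: Yes (stable)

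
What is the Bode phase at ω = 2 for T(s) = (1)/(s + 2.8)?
Substitute s = j*2: T(j2) = 0.236486 - 0.168919j.
∠T(j2) = atan2(Im, Re) = atan2(-0.168919, 0.236486) = -35.54°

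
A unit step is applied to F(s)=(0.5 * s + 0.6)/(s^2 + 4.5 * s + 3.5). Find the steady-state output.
FVT: lim_{t→∞} y(t) = lim_{s→0} s*Y(s) where Y(s) = F(s)/s.
= lim_{s→0} F(s) = F(0) = num(0)/den(0) = 0.6/3.5 = 0.1714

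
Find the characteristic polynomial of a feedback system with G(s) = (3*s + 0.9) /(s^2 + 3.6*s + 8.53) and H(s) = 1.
Characteristic poly = G_den * H_den + G_num * H_num = (s^2 + 3.6*s + 8.53) + (3*s + 0.9) = s^2 + 6.6*s + 9.43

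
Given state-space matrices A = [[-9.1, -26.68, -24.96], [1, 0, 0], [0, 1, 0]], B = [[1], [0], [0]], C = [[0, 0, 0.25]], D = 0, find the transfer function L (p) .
L(p) = C(pI - A)⁻¹B + D.
Characteristic polynomial det(pI - A) = p^3 + 9.1*p^2 + 26.68*p + 24.96.
Numerator from C·adj(pI-A)·B + D·det(pI-A) = 0.25.
L(p) = (0.25)/(p^3 + 9.1*p^2 + 26.68*p + 24.96)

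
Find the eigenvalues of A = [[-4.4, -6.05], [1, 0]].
Eigenvalues solve det(λI - A) = 0.
Characteristic polynomial: λ^2 + 4.4*λ + 6.05 = 0.
Roots: -2.2 + 1.1j, -2.2 - 1.1j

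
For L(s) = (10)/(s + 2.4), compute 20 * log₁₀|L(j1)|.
Substitute s = j*1: L(j1) = 3.5503 - 1.47929j.
|L(j1)| = sqrt(Re² + Im²) = 3.846.
20*log₁₀(3.846) = 11.70 dB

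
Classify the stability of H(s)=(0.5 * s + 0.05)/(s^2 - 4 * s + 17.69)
Denominator: s^2 - 4*s + 17.69. Poles: 2 + 3.7j, 2 - 3.7j. Unstable (2 pole(s) in RHP)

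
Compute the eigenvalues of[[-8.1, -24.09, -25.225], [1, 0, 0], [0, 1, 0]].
Eigenvalues solve det(λI - A) = 0.
Characteristic polynomial: λ^3 + 8.1*λ^2 + 24.09*λ + 25.225 = 0.
Factor: (λ + 2.5)(λ^2 + 5.6*λ + 10.09) = 0.
Roots: -2.5, -2.8 + 1.5j, -2.8 - 1.5j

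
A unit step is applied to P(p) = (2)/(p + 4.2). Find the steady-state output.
FVT: lim_{t→∞} y(t) = lim_{p→0} p*Y(p) where Y(p) = P(p)/p.
= lim_{p→0} P(p) = P(0) = num(0)/den(0) = 2/4.2 = 0.4762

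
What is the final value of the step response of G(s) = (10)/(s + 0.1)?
FVT: lim_{t→∞} y(t) = lim_{s→0} s*Y(s) where Y(s) = G(s)/s.
= lim_{s→0} G(s) = G(0) = num(0)/den(0) = 10/0.1 = 100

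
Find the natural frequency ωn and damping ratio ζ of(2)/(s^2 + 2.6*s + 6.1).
Underdamped: complex pole -1.3 + 2.1j. ωn = |pole| = 2.47, ζ = -Re(pole)/ωn = 0.5264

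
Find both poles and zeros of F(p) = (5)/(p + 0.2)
Set denominator = 0: p + 0.2 = 0 → Poles: -0.2
Numerator is a nonzero constant (5) → Zeros: none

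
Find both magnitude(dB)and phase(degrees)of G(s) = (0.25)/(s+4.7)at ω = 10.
Substitute s = j*10: G(j10) = 0.00962405 - 0.0204767j.
|G| = 20*log₁₀(sqrt(Re²+Im²)) = -32.91 dB.
∠G = atan2(Im, Re) = -64.83°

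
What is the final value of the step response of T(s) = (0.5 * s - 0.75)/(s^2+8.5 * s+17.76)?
FVT: lim_{t→∞} y(t) = lim_{s→0} s*Y(s) where Y(s) = T(s)/s.
= lim_{s→0} T(s) = T(0) = num(0)/den(0) = -0.75/17.76 = -0.04223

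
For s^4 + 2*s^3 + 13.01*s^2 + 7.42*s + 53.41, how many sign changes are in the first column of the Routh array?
Routh array:
s^4: [1, 13.01, 53.41]; s^3: [2, 7.42]; s^2: [9.3, 53.41]; s^1: [-4.06602]; s^0: [53.41]
First column: [1, 2, 9.3, -4.06602, 53.41]. Sign changes = 2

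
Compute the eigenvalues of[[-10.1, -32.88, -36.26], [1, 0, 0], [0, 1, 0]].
Eigenvalues solve det(λI - A) = 0.
Characteristic polynomial: λ^3 + 10.1*λ^2 + 32.88*λ + 36.26 = 0.
Factor: (λ + 4.9)(λ^2 + 5.2*λ + 7.4) = 0.
Roots: -2.6 + 0.8j, -2.6 - 0.8j, -4.9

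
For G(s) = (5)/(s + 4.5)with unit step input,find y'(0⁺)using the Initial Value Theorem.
IVT: y'(0⁺) = lim_{s→∞} s²·Y(s) = lim_{s→∞} s·G(s).
deg(num) = 0, deg(den) = 1, relative degree = 1, so s·G(s) → (leading num)/(leading den) = 5/1 = 5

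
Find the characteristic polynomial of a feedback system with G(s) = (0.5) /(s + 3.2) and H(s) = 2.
Characteristic poly = G_den * H_den + G_num * H_num = (s + 3.2) + (1) = s + 4.2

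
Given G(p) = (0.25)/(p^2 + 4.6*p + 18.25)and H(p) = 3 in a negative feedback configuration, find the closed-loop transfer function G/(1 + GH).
Closed-loop T = G/(1+GH).
Numerator: G_num * H_den = 0.25.
Denominator: G_den * H_den + G_num * H_num = (p^2 + 4.6*p + 18.25) + (0.75) = p^2 + 4.6*p + 19.
T(p) = (0.25)/(p^2 + 4.6*p + 19)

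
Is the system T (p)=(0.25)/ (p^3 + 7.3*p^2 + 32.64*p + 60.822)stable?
Denominator: p^3 + 7.3*p^2 + 32.64*p + 60.822 = (p + 3.1)(p^2 + 4.2*p + 19.62). Poles: -2.1 + 3.9j, -2.1 - 3.9j, -3.1. All Re(p)<0: Yes (stable)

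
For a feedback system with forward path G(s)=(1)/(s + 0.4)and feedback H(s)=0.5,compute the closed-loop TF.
Closed-loop T = G/(1+GH).
Numerator: G_num * H_den = 1.
Denominator: G_den * H_den + G_num * H_num = (s + 0.4) + (0.5) = s + 0.9.
T(s) = (1)/(s + 0.9)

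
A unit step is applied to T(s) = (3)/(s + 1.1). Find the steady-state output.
FVT: lim_{t→∞} y(t) = lim_{s→0} s*Y(s) where Y(s) = T(s)/s.
= lim_{s→0} T(s) = T(0) = num(0)/den(0) = 3/1.1 = 2.727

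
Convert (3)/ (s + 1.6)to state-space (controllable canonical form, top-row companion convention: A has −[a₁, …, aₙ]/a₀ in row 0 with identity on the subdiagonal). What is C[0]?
Reachable canonical form: C = numerator coefficients (right-aligned, zero-padded to length n).
num = 3, C = [[3]].
C[0] = 3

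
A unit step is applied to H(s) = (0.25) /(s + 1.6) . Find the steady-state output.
FVT: lim_{t→∞} y(t) = lim_{s→0} s*Y(s) where Y(s) = H(s)/s.
= lim_{s→0} H(s) = H(0) = num(0)/den(0) = 0.25/1.6 = 0.1562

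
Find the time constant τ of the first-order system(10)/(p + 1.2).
First-order system: τ = -1/pole. Pole = -1.2. τ = -1/(-1.2) = 0.8333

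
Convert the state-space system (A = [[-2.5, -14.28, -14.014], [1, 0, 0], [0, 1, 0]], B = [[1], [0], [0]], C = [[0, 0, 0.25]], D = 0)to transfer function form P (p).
P(p) = C(pI - A)⁻¹B + D.
Characteristic polynomial det(pI - A) = p^3 + 2.5*p^2 + 14.28*p + 14.014.
Numerator from C·adj(pI-A)·B + D·det(pI-A) = 0.25.
P(p) = (0.25)/(p^3 + 2.5*p^2 + 14.28*p + 14.014)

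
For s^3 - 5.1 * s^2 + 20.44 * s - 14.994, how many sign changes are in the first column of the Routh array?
Routh array:
s^3: [1, 20.44]; s^2: [-5.1, -14.994]; s^1: [17.5]; s^0: [-14.994]
First column: [1, -5.1, 17.5, -14.994]. Sign changes = 3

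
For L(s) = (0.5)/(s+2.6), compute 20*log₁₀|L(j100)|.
Substitute s = j*100: L(j100) = 0.000129912 - 0.00499662j.
|L(j100)| = sqrt(Re² + Im²) = 0.004998.
20*log₁₀(0.004998) = -46.02 dB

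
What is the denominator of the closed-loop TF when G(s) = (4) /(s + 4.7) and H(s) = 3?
Characteristic poly = G_den * H_den + G_num * H_num = (s + 4.7) + (12) = s + 16.7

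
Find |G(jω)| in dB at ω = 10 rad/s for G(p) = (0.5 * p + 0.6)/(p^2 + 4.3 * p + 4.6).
Substitute p = j*10: G(j10) = 0.0144071 - 0.0459171j.
|G(j10)| = sqrt(Re² + Im²) = 0.04812.
20*log₁₀(0.04812) = -26.35 dB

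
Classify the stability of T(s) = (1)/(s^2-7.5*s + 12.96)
Denominator: s^2 - 7.5*s + 12.96 = (s - 2.7)(s - 4.8). Poles: 2.7, 4.8. Unstable (2 pole(s) in RHP)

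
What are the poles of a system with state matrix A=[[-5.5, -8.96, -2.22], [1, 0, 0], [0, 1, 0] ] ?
Eigenvalues solve det(λI - A) = 0.
Characteristic polynomial: λ^3 + 5.5*λ^2 + 8.96*λ + 2.22 = 0.
Factor: (λ + 0.3)(λ^2 + 5.2*λ + 7.4) = 0.
Roots: -0.3, -2.6 + 0.8j, -2.6 - 0.8j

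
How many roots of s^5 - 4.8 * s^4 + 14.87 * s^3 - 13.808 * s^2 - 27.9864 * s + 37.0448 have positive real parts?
Factor: s^5 - 4.8*s^4 + 14.87*s^3 - 13.808*s^2 - 27.9864*s + 37.0448 = (s - 1.3)(s - 2)(s + 1.3)(s^2 - 2.8*s + 10.96).
Roots: -1.3, 1.3, 1.4 + 3j, 1.4 - 3j, 2.
RHP roots (Re>0): 4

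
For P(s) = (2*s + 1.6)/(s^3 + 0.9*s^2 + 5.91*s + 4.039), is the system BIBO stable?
Denominator: s^3 + 0.9*s^2 + 5.91*s + 4.039 = (s + 0.7)(s^2 + 0.2*s + 5.77). Poles: -0.1 + 2.4j, -0.1 - 2.4j, -0.7. All Re(p)<0: Yes (stable)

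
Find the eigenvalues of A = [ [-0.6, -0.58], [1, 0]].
Eigenvalues solve det(λI - A) = 0.
Characteristic polynomial: λ^2 + 0.6*λ + 0.58 = 0.
Roots: -0.3 + 0.7j, -0.3 - 0.7j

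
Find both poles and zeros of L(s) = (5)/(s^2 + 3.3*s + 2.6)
Set denominator = 0: s^2 + 3.3*s + 2.6 = (s + 1.3)(s + 2) = 0 → Poles: -1.3, -2
Numerator is a nonzero constant (5) → Zeros: none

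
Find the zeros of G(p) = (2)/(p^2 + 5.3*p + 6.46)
Numerator is a nonzero constant (2) → Zeros: none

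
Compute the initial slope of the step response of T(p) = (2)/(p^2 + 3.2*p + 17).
IVT: y'(0⁺) = lim_{p→∞} p²·Y(p) = lim_{p→∞} p·T(p).
deg(num) = 0, deg(den) = 2, relative degree = 2 ≥ 2, so p·T(p) → 0. Initial slope = 0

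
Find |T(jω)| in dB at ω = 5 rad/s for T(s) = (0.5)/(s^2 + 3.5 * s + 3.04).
Substitute s = j*5: T(j5) = -0.0139253 - 0.0110971j.
|T(j5)| = sqrt(Re² + Im²) = 0.01781.
20*log₁₀(0.01781) = -34.99 dB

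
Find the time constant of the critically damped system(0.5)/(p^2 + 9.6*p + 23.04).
Critically damped (ζ = 1): repeated real pole at -4.8, -4.8. τ = -1/pole = 0.2083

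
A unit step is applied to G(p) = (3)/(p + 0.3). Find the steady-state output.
FVT: lim_{t→∞} y(t) = lim_{p→0} p*Y(p) where Y(p) = G(p)/p.
= lim_{p→0} G(p) = G(0) = num(0)/den(0) = 3/0.3 = 10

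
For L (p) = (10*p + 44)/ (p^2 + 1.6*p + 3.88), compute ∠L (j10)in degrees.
Substitute p = j*10: L(j10) = -0.27691 - 1.08646j.
∠L(j10) = atan2(Im, Re) = atan2(-1.08646, -0.27691) = -104.30°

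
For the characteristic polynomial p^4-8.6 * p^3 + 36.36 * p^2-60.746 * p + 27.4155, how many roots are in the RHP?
p^4 - 8.6*p^3 + 36.36*p^2 - 60.746*p + 27.4155 = (p - 2.1)(p - 0.7)(p^2 - 5.8*p + 18.65). Poles: 0.7, 2.1, 2.9 + 3.2j, 2.9 - 3.2j. RHP poles (Re>0): 4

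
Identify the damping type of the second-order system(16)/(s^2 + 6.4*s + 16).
Standard form: ωn²/(s²+2ζωn·s+ωn²) gives ωn=4, ζ=0.8.
Underdamped (ζ = 0.8 < 1)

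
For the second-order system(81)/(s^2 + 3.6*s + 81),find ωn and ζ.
Standard form: ωn²/(s²+2ζωn·s+ωn²).
const=81=ωn² → ωn=9, s coeff=3.6=2ζωn → ζ=0.2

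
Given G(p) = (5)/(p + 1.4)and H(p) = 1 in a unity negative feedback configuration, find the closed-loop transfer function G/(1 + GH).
Closed-loop T = G/(1+GH).
Numerator: G_num * H_den = 5.
Denominator: G_den * H_den + G_num * H_num = (p + 1.4) + (5) = p + 6.4.
T(p) = (5)/(p + 6.4)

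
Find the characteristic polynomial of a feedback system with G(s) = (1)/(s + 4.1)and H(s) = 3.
Characteristic poly = G_den * H_den + G_num * H_num = (s + 4.1) + (3) = s + 7.1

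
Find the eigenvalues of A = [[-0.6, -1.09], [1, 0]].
Eigenvalues solve det(λI - A) = 0.
Characteristic polynomial: λ^2 + 0.6*λ + 1.09 = 0.
Roots: -0.3 + 1j, -0.3 - 1j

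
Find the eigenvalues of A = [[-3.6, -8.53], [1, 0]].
Eigenvalues solve det(λI - A) = 0.
Characteristic polynomial: λ^2 + 3.6*λ + 8.53 = 0.
Roots: -1.8 + 2.3j, -1.8 - 2.3j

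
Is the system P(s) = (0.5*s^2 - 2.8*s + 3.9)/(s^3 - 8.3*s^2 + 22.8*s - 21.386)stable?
Denominator: s^3 - 8.3*s^2 + 22.8*s - 21.386 = (s - 3.7)(s^2 - 4.6*s + 5.78). Poles: 2.3 + 0.7j, 2.3 - 0.7j, 3.7. All Re(p)<0: No (unstable)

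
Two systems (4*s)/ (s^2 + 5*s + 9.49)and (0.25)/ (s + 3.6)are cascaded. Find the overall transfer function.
Series: H = H₁ · H₂ = (n₁·n₂)/(d₁·d₂).
Num: n₁·n₂ = s. Den: d₁·d₂ = s^3 + 8.6*s^2 + 27.49*s + 34.164.
H(s) = (s)/(s^3 + 8.6*s^2 + 27.49*s + 34.164)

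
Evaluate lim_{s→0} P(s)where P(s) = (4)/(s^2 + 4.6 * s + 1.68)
DC gain = P(0) = num(0)/den(0) = 4/1.68 = 2.381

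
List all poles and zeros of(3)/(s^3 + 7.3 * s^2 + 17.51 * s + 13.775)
Set denominator = 0: s^3 + 7.3*s^2 + 17.51*s + 13.775 = (s + 2.5)(s + 1.9)(s + 2.9) = 0 → Poles: -1.9, -2.5, -2.9
Numerator is a nonzero constant (3) → Zeros: none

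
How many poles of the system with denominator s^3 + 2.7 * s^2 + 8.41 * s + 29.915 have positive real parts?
s^3 + 2.7*s^2 + 8.41*s + 29.915 = (s + 3.1)(s^2 - 0.4*s + 9.65). Poles: -3.1, 0.2 + 3.1j, 0.2 - 3.1j. RHP poles (Re>0): 2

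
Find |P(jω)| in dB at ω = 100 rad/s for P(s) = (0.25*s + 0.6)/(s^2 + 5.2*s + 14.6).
Substitute s = j*100: P(j100) = 7.01026e-05 - 0.0025j.
|P(j100)| = sqrt(Re² + Im²) = 0.002501.
20*log₁₀(0.002501) = -52.04 dB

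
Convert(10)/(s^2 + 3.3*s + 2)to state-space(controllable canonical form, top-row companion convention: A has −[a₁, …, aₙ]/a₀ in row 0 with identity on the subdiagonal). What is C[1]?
Reachable canonical form: C = numerator coefficients (right-aligned, zero-padded to length n).
num = 10, C = [[0, 10]].
C[1] = 10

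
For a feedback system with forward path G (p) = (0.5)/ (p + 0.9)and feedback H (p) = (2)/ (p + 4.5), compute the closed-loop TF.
Closed-loop T = G/(1+GH).
Numerator: G_num * H_den = 0.5*p + 2.25.
Denominator: G_den * H_den + G_num * H_num = (p^2 + 5.4*p + 4.05) + (1) = p^2 + 5.4*p + 5.05.
T(p) = (0.5*p + 2.25)/(p^2 + 5.4*p + 5.05)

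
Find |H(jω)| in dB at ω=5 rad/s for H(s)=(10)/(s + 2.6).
Substitute s = j*5: H(j5) = 0.81864 - 1.57431j.
|H(j5)| = sqrt(Re² + Im²) = 1.774.
20*log₁₀(1.774) = 4.98 dB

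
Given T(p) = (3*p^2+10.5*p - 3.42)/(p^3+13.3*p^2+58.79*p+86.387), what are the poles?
Set denominator = 0: p^3 + 13.3*p^2 + 58.79*p + 86.387 = (p + 4.1)(p + 4.9)(p + 4.3) = 0 → Poles: -4.1, -4.3, -4.9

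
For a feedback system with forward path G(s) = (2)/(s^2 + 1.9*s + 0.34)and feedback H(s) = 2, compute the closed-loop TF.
Closed-loop T = G/(1+GH).
Numerator: G_num * H_den = 2.
Denominator: G_den * H_den + G_num * H_num = (s^2 + 1.9*s + 0.34) + (4) = s^2 + 1.9*s + 4.34.
T(s) = (2)/(s^2 + 1.9*s + 4.34)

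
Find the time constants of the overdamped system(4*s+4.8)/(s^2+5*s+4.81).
Overdamped: real poles at -1.3, -3.7. τ = -1/pole → τ₁ = 0.7692, τ₂ = 0.2703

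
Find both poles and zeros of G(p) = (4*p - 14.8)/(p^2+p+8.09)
Set denominator = 0: p^2 + p + 8.09 = 0 → Poles: -0.5 + 2.8j, -0.5 - 2.8j
Set numerator = 0: 4*p - 14.8 = 0 → Zeros: 3.7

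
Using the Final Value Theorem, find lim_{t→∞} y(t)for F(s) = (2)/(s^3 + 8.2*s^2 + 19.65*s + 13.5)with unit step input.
FVT: lim_{t→∞} y(t) = lim_{s→0} s*Y(s) where Y(s) = F(s)/s.
= lim_{s→0} F(s) = F(0) = num(0)/den(0) = 2/13.5 = 0.1481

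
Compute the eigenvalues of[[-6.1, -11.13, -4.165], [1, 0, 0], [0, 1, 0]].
Eigenvalues solve det(λI - A) = 0.
Characteristic polynomial: λ^3 + 6.1*λ^2 + 11.13*λ + 4.165 = 0.
Factor: (λ + 0.5)(λ^2 + 5.6*λ + 8.33) = 0.
Roots: -0.5, -2.8 + 0.7j, -2.8 - 0.7j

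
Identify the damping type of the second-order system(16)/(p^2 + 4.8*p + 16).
Standard form: ωn²/(p²+2ζωn·p+ωn²) gives ωn=4, ζ=0.6.
Underdamped (ζ = 0.6 < 1)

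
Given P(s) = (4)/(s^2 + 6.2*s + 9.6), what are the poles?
Set denominator = 0: s^2 + 6.2*s + 9.6 = (s + 3)(s + 3.2) = 0 → Poles: -3, -3.2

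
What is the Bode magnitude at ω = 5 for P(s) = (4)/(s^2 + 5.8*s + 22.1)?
Substitute s = j*5: P(j5) = -0.0136565 - 0.136565j.
|P(j5)| = sqrt(Re² + Im²) = 0.1372.
20*log₁₀(0.1372) = -17.25 dB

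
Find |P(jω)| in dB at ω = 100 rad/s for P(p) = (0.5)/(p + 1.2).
Substitute p = j*100: P(j100) = 5.99914e-05 - 0.00499928j.
|P(j100)| = sqrt(Re² + Im²) = 0.005.
20*log₁₀(0.005) = -46.02 dB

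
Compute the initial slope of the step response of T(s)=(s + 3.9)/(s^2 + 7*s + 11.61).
IVT: y'(0⁺) = lim_{s→∞} s²·Y(s) = lim_{s→∞} s·T(s).
deg(num) = 1, deg(den) = 2, relative degree = 1, so s·T(s) → (leading num)/(leading den) = 1/1 = 1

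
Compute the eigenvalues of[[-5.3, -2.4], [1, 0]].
Eigenvalues solve det(λI - A) = 0.
Characteristic polynomial: λ^2 + 5.3*λ + 2.4 = 0.
Factor: (λ + 0.5)(λ + 4.8) = 0.
Roots: -0.5, -4.8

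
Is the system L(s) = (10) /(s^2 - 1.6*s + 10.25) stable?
Denominator: s^2 - 1.6*s + 10.25. Poles: 0.8 + 3.1j, 0.8 - 3.1j. All Re(p)<0: No (unstable)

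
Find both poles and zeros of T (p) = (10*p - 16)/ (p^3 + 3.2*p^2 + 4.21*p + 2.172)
Set denominator = 0: p^3 + 3.2*p^2 + 4.21*p + 2.172 = (p + 1.2)(p^2 + 2*p + 1.81) = 0 → Poles: -1 + 0.9j, -1 - 0.9j, -1.2
Set numerator = 0: 10*p - 16 = 0 → Zeros: 1.6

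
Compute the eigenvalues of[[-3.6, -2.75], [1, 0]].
Eigenvalues solve det(λI - A) = 0.
Characteristic polynomial: λ^2 + 3.6*λ + 2.75 = 0.
Factor: (λ + 2.5)(λ + 1.1) = 0.
Roots: -1.1, -2.5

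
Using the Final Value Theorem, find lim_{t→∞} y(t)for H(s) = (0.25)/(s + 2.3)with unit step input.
FVT: lim_{t→∞} y(t) = lim_{s→0} s*Y(s) where Y(s) = H(s)/s.
= lim_{s→0} H(s) = H(0) = num(0)/den(0) = 0.25/2.3 = 0.1087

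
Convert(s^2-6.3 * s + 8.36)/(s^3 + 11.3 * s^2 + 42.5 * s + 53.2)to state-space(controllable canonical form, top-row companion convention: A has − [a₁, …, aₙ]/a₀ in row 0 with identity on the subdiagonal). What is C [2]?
Reachable canonical form: C = numerator coefficients (right-aligned, zero-padded to length n).
num = s^2 - 6.3*s + 8.36, C = [[1, -6.3, 8.36]].
C[2] = 8.36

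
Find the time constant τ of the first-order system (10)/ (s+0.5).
First-order system: τ = -1/pole. Pole = -0.5. τ = -1/(-0.5) = 2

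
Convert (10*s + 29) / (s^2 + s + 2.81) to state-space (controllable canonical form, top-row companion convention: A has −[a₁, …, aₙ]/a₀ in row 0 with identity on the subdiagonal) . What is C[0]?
Reachable canonical form: C = numerator coefficients (right-aligned, zero-padded to length n).
num = 10*s + 29, C = [[10, 29]].
C[0] = 10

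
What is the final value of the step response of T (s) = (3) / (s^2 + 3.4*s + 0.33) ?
FVT: lim_{t→∞} y(t) = lim_{s→0} s*Y(s) where Y(s) = T(s)/s.
= lim_{s→0} T(s) = T(0) = num(0)/den(0) = 3/0.33 = 9.091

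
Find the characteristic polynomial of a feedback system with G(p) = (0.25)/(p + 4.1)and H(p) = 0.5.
Characteristic poly = G_den * H_den + G_num * H_num = (p + 4.1) + (0.125) = p + 4.225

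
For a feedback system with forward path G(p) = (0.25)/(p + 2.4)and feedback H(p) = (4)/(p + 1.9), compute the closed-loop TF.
Closed-loop T = G/(1+GH).
Numerator: G_num * H_den = 0.25*p + 0.475.
Denominator: G_den * H_den + G_num * H_num = (p^2 + 4.3*p + 4.56) + (1) = p^2 + 4.3*p + 5.56.
T(p) = (0.25*p + 0.475)/(p^2 + 4.3*p + 5.56)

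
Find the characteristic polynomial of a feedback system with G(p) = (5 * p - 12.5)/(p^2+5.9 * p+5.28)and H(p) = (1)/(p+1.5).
Characteristic poly = G_den * H_den + G_num * H_num = (p^3 + 7.4*p^2 + 14.13*p + 7.92) + (5*p - 12.5) = p^3 + 7.4*p^2 + 19.13*p - 4.58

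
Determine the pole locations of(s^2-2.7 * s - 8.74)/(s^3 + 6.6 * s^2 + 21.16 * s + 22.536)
Set denominator = 0: s^3 + 6.6*s^2 + 21.16*s + 22.536 = (s + 1.8)(s^2 + 4.8*s + 12.52) = 0 → Poles: -1.8, -2.4 + 2.6j, -2.4 - 2.6j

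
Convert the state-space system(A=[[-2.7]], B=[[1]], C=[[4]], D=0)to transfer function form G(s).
G(s) = C(sI - A)⁻¹B + D.
Characteristic polynomial det(sI - A) = s + 2.7.
Numerator from C·adj(sI-A)·B + D·det(sI-A) = 4.
G(s) = (4)/(s + 2.7)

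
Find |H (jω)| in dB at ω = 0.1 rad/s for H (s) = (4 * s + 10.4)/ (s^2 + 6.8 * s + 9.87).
Substitute s = j*0.1: H(j0.1) = 1.05256 - 0.0320223j.
|H(j0.1)| = sqrt(Re² + Im²) = 1.053.
20*log₁₀(1.053) = 0.45 dB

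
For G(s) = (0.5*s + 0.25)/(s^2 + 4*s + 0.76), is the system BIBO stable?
Denominator: s^2 + 4*s + 0.76 = (s + 0.2)(s + 3.8). Poles: -0.2, -3.8. All Re(p)<0: Yes (stable)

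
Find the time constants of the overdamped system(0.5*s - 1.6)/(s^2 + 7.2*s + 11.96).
Overdamped: real poles at -4.6, -2.6. τ = -1/pole → τ₁ = 0.2174, τ₂ = 0.3846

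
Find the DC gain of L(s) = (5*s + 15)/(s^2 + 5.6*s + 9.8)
DC gain = L(0) = num(0)/den(0) = 15/9.8 = 1.531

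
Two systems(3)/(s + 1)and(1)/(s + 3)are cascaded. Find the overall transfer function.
Series: H = H₁ · H₂ = (n₁·n₂)/(d₁·d₂).
Num: n₁·n₂ = 3. Den: d₁·d₂ = s^2 + 4*s + 3.
H(s) = (3)/(s^2 + 4*s + 3)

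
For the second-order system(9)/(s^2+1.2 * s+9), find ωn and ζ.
Standard form: ωn²/(s²+2ζωn·s+ωn²).
const=9=ωn² → ωn=3, s coeff=1.2=2ζωn → ζ=0.2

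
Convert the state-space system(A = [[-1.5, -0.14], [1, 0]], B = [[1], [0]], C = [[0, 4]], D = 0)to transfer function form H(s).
H(s) = C(sI - A)⁻¹B + D.
Characteristic polynomial det(sI - A) = s^2 + 1.5*s + 0.14.
Numerator from C·adj(sI-A)·B + D·det(sI-A) = 4.
H(s) = (4)/(s^2 + 1.5*s + 0.14)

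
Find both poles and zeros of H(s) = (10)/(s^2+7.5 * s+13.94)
Set denominator = 0: s^2 + 7.5*s + 13.94 = (s + 4.1)(s + 3.4) = 0 → Poles: -3.4, -4.1
Numerator is a nonzero constant (10) → Zeros: none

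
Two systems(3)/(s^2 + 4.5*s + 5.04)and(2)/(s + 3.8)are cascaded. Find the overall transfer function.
Series: H = H₁ · H₂ = (n₁·n₂)/(d₁·d₂).
Num: n₁·n₂ = 6. Den: d₁·d₂ = s^3 + 8.3*s^2 + 22.14*s + 19.152.
H(s) = (6)/(s^3 + 8.3*s^2 + 22.14*s + 19.152)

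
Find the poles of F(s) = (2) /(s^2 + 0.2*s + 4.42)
Set denominator = 0: s^2 + 0.2*s + 4.42 = 0 → Poles: -0.1 + 2.1j, -0.1 - 2.1j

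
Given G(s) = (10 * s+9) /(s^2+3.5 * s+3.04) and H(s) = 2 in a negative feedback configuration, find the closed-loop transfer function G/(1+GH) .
Closed-loop T = G/(1+GH).
Numerator: G_num * H_den = 10*s + 9.
Denominator: G_den * H_den + G_num * H_num = (s^2 + 3.5*s + 3.04) + (20*s + 18) = s^2 + 23.5*s + 21.04.
T(s) = (10*s + 9)/(s^2 + 23.5*s + 21.04)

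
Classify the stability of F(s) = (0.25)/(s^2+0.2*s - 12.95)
Denominator: s^2 + 0.2*s - 12.95 = (s - 3.5)(s + 3.7). Poles: -3.7, 3.5. Unstable (1 pole(s) in RHP)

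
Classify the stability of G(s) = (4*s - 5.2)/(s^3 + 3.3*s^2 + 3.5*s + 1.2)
Denominator: s^3 + 3.3*s^2 + 3.5*s + 1.2 = (s + 1.5)(s + 0.8)(s + 1). Poles: -0.8, -1, -1.5. Stable (all poles in LHP)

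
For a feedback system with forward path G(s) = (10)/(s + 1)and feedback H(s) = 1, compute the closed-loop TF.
Closed-loop T = G/(1+GH).
Numerator: G_num * H_den = 10.
Denominator: G_den * H_den + G_num * H_num = (s + 1) + (10) = s + 11.
T(s) = (10)/(s + 11)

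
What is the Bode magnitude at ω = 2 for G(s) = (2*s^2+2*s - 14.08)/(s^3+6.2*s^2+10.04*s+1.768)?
Substitute s = j*2: G(j2) = 0.823281 + 0.258129j.
|G(j2)| = sqrt(Re² + Im²) = 0.8628.
20*log₁₀(0.8628) = -1.28 dB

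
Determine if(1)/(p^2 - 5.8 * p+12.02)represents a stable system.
Denominator: p^2 - 5.8*p + 12.02. Poles: 2.9 + 1.9j, 2.9 - 1.9j. All Re(p)<0: No (unstable)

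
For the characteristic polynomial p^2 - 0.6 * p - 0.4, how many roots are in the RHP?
p^2 - 0.6*p - 0.4 = (p - 1)(p + 0.4). Poles: -0.4, 1. RHP poles (Re>0): 1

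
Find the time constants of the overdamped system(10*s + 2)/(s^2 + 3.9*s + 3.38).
Overdamped: real poles at -1.3, -2.6. τ = -1/pole → τ₁ = 0.7692, τ₂ = 0.3846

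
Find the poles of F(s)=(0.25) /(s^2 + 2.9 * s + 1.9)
Set denominator = 0: s^2 + 2.9*s + 1.9 = (s + 1)(s + 1.9) = 0 → Poles: -1, -1.9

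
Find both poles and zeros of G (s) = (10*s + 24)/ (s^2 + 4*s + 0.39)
Set denominator = 0: s^2 + 4*s + 0.39 = (s + 0.1)(s + 3.9) = 0 → Poles: -0.1, -3.9
Set numerator = 0: 10*s + 24 = 0 → Zeros: -2.4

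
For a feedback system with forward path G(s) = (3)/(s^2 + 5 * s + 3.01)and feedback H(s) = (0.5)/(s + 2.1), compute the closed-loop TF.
Closed-loop T = G/(1+GH).
Numerator: G_num * H_den = 3*s + 6.3.
Denominator: G_den * H_den + G_num * H_num = (s^3 + 7.1*s^2 + 13.51*s + 6.321) + (1.5) = s^3 + 7.1*s^2 + 13.51*s + 7.821.
T(s) = (3*s + 6.3)/(s^3 + 7.1*s^2 + 13.51*s + 7.821)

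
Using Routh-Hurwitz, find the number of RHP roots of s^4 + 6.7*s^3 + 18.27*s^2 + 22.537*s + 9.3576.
Routh array:
s^4: [1, 18.27, 9.3576]; s^3: [6.7, 22.537]; s^2: [14.9063, 9.3576]; s^1: [18.331]; s^0: [9.3576]
First column: [1, 6.7, 14.9063, 18.331, 9.3576]. Sign changes = RHP roots = 0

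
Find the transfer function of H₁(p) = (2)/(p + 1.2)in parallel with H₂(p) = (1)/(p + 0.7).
Parallel: H = H₁ + H₂ = (n₁·d₂ + n₂·d₁)/(d₁·d₂).
n₁·d₂ = 2*p + 1.4. n₂·d₁ = p + 1.2. Sum = 3*p + 2.6. d₁·d₂ = p^2 + 1.9*p + 0.84.
H(p) = (3*p + 2.6)/(p^2 + 1.9*p + 0.84)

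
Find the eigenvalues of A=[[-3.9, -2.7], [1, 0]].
Eigenvalues solve det(λI - A) = 0.
Characteristic polynomial: λ^2 + 3.9*λ + 2.7 = 0.
Factor: (λ + 3)(λ + 0.9) = 0.
Roots: -0.9, -3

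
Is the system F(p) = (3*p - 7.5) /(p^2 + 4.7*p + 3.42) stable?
Denominator: p^2 + 4.7*p + 3.42 = (p + 3.8)(p + 0.9). Poles: -0.9, -3.8. All Re(p)<0: Yes (stable)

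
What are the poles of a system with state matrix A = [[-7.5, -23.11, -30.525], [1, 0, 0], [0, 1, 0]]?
Eigenvalues solve det(λI - A) = 0.
Characteristic polynomial: λ^3 + 7.5*λ^2 + 23.11*λ + 30.525 = 0.
Factor: (λ + 3.3)(λ^2 + 4.2*λ + 9.25) = 0.
Roots: -2.1 + 2.2j, -2.1 - 2.2j, -3.3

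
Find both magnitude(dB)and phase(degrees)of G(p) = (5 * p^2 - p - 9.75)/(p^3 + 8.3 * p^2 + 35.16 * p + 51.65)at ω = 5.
Substitute p = j*5: G(j5) = 0.772121 + 0.283758j.
|G| = 20*log₁₀(sqrt(Re²+Im²)) = -1.70 dB.
∠G = atan2(Im, Re) = 20.18°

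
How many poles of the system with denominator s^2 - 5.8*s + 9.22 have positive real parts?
Poles: 2.9 + 0.9j, 2.9 - 0.9j. RHP poles (Re>0): 2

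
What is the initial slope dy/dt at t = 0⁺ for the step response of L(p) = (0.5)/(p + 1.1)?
IVT: y'(0⁺) = lim_{p→∞} p²·Y(p) = lim_{p→∞} p·L(p).
deg(num) = 0, deg(den) = 1, relative degree = 1, so p·L(p) → (leading num)/(leading den) = 0.5/1 = 0.5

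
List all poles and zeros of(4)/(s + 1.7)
Set denominator = 0: s + 1.7 = 0 → Poles: -1.7
Numerator is a nonzero constant (4) → Zeros: none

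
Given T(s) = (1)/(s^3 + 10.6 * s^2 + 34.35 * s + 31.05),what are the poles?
Set denominator = 0: s^3 + 10.6*s^2 + 34.35*s + 31.05 = (s + 4.6)(s + 4.5)(s + 1.5) = 0 → Poles: -1.5, -4.5, -4.6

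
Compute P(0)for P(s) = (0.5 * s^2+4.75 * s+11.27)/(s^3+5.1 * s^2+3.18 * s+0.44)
DC gain = P(0) = num(0)/den(0) = 11.27/0.44 = 25.61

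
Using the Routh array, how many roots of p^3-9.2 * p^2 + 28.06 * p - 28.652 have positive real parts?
Routh array:
p^3: [1, 28.06]; p^2: [-9.2, -28.652]; p^1: [24.9457]; p^0: [-28.652]
First column: [1, -9.2, 24.9457, -28.652]. Sign changes = RHP roots = 3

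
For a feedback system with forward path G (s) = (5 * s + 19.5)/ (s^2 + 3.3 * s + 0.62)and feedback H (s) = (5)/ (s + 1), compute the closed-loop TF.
Closed-loop T = G/(1+GH).
Numerator: G_num * H_den = 5*s^2 + 24.5*s + 19.5.
Denominator: G_den * H_den + G_num * H_num = (s^3 + 4.3*s^2 + 3.92*s + 0.62) + (25*s + 97.5) = s^3 + 4.3*s^2 + 28.92*s + 98.12.
T(s) = (5*s^2 + 24.5*s + 19.5)/(s^3 + 4.3*s^2 + 28.92*s + 98.12)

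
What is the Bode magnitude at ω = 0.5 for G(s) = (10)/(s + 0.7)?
Substitute s = j*0.5: G(j0.5) = 9.45946 - 6.75676j.
|G(j0.5)| = sqrt(Re² + Im²) = 11.62.
20*log₁₀(11.62) = 21.31 dB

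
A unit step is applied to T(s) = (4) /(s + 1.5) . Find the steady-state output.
FVT: lim_{t→∞} y(t) = lim_{s→0} s*Y(s) where Y(s) = T(s)/s.
= lim_{s→0} T(s) = T(0) = num(0)/den(0) = 4/1.5 = 2.667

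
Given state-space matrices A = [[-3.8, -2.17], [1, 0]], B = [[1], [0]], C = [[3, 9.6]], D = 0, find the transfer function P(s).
P(s) = C(sI - A)⁻¹B + D.
Characteristic polynomial det(sI - A) = s^2 + 3.8*s + 2.17.
Numerator from C·adj(sI-A)·B + D·det(sI-A) = 3*s + 9.6.
P(s) = (3*s + 9.6)/(s^2 + 3.8*s + 2.17)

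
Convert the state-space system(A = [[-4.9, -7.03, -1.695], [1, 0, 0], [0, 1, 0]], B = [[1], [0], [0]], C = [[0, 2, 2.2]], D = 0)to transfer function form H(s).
H(s) = C(sI - A)⁻¹B + D.
Characteristic polynomial det(sI - A) = s^3 + 4.9*s^2 + 7.03*s + 1.695.
Numerator from C·adj(sI-A)·B + D·det(sI-A) = 2*s + 2.2.
H(s) = (2*s + 2.2)/(s^3 + 4.9*s^2 + 7.03*s + 1.695)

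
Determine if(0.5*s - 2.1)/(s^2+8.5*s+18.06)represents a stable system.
Denominator: s^2 + 8.5*s + 18.06 = (s + 4.3)(s + 4.2). Poles: -4.2, -4.3. All Re(p)<0: Yes (stable)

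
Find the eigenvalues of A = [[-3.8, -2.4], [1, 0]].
Eigenvalues solve det(λI - A) = 0.
Characteristic polynomial: λ^2 + 3.8*λ + 2.4 = 0.
Factor: (λ + 3)(λ + 0.8) = 0.
Roots: -0.8, -3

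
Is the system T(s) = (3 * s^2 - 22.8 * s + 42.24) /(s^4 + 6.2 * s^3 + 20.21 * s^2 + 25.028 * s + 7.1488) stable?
Denominator: s^4 + 6.2*s^3 + 20.21*s^2 + 25.028*s + 7.1488 = (s + 0.4)(s + 1.6)(s^2 + 4.2*s + 11.17). Poles: -0.4, -1.6, -2.1 + 2.6j, -2.1 - 2.6j. All Re(p)<0: Yes (stable)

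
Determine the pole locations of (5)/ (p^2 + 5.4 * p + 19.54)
Set denominator = 0: p^2 + 5.4*p + 19.54 = 0 → Poles: -2.7 + 3.5j, -2.7 - 3.5j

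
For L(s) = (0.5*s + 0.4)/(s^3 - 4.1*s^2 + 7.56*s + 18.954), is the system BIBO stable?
Denominator: s^3 - 4.1*s^2 + 7.56*s + 18.954 = (s + 1.3)(s^2 - 5.4*s + 14.58). Poles: -1.3, 2.7 + 2.7j, 2.7 - 2.7j. All Re(p)<0: No (unstable)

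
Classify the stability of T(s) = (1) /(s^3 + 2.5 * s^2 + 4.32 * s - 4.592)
Denominator: s^3 + 2.5*s^2 + 4.32*s - 4.592 = (s - 0.7)(s^2 + 3.2*s + 6.56). Poles: -1.6 + 2j, -1.6 - 2j, 0.7. Unstable (1 pole(s) in RHP)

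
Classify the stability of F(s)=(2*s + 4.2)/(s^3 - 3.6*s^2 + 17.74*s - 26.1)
Denominator: s^3 - 3.6*s^2 + 17.74*s - 26.1 = (s - 1.8)(s^2 - 1.8*s + 14.5). Poles: 0.9 + 3.7j, 0.9 - 3.7j, 1.8. Unstable (3 pole(s) in RHP)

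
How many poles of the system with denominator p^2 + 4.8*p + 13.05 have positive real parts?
Poles: -2.4 + 2.7j, -2.4 - 2.7j. RHP poles (Re>0): 0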